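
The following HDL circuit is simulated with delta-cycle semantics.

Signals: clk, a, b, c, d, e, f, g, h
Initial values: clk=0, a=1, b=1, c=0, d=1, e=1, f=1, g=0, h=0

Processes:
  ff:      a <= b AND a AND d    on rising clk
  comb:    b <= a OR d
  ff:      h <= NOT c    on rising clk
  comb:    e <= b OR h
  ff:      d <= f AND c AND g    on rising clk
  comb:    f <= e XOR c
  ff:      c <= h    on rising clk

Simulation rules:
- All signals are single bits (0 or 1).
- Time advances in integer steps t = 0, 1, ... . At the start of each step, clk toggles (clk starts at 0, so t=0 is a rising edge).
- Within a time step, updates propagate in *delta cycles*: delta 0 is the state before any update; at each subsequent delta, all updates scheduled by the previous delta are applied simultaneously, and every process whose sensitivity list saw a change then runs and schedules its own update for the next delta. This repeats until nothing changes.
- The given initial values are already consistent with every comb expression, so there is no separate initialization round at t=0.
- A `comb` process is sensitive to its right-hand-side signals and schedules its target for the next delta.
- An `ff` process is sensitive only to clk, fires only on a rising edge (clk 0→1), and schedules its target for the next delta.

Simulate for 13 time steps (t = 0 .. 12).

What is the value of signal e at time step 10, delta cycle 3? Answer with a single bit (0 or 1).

1

t0.Δ0 h=0 a=1 f=1 c=0 g=0 b=1 d=1 e=1 clk=0
t0.Δ1 h=0 a=1 f=1 c=0 g=0 b=1 d=1 e=1 clk=1
t0.Δ2 h=1 a=1 f=1 c=0 g=0 b=1 d=0 e=1 clk=1
t1.Δ0 h=1 a=1 f=1 c=0 g=0 b=1 d=0 e=1 clk=1
t1.Δ1 h=1 a=1 f=1 c=0 g=0 b=1 d=0 e=1 clk=0
t2.Δ0 h=1 a=1 f=1 c=0 g=0 b=1 d=0 e=1 clk=0
t2.Δ1 h=1 a=1 f=1 c=0 g=0 b=1 d=0 e=1 clk=1
t2.Δ2 h=1 a=0 f=1 c=1 g=0 b=1 d=0 e=1 clk=1
t2.Δ3 h=1 a=0 f=0 c=1 g=0 b=0 d=0 e=1 clk=1
t3.Δ0 h=1 a=0 f=0 c=1 g=0 b=0 d=0 e=1 clk=1
t3.Δ1 h=1 a=0 f=0 c=1 g=0 b=0 d=0 e=1 clk=0
t4.Δ0 h=1 a=0 f=0 c=1 g=0 b=0 d=0 e=1 clk=0
t4.Δ1 h=1 a=0 f=0 c=1 g=0 b=0 d=0 e=1 clk=1
t4.Δ2 h=0 a=0 f=0 c=1 g=0 b=0 d=0 e=1 clk=1
t4.Δ3 h=0 a=0 f=0 c=1 g=0 b=0 d=0 e=0 clk=1
t4.Δ4 h=0 a=0 f=1 c=1 g=0 b=0 d=0 e=0 clk=1
t5.Δ0 h=0 a=0 f=1 c=1 g=0 b=0 d=0 e=0 clk=1
t5.Δ1 h=0 a=0 f=1 c=1 g=0 b=0 d=0 e=0 clk=0
t6.Δ0 h=0 a=0 f=1 c=1 g=0 b=0 d=0 e=0 clk=0
t6.Δ1 h=0 a=0 f=1 c=1 g=0 b=0 d=0 e=0 clk=1
t6.Δ2 h=0 a=0 f=1 c=0 g=0 b=0 d=0 e=0 clk=1
t6.Δ3 h=0 a=0 f=0 c=0 g=0 b=0 d=0 e=0 clk=1
t7.Δ0 h=0 a=0 f=0 c=0 g=0 b=0 d=0 e=0 clk=1
t7.Δ1 h=0 a=0 f=0 c=0 g=0 b=0 d=0 e=0 clk=0
t8.Δ0 h=0 a=0 f=0 c=0 g=0 b=0 d=0 e=0 clk=0
t8.Δ1 h=0 a=0 f=0 c=0 g=0 b=0 d=0 e=0 clk=1
t8.Δ2 h=1 a=0 f=0 c=0 g=0 b=0 d=0 e=0 clk=1
t8.Δ3 h=1 a=0 f=0 c=0 g=0 b=0 d=0 e=1 clk=1
t8.Δ4 h=1 a=0 f=1 c=0 g=0 b=0 d=0 e=1 clk=1
t9.Δ0 h=1 a=0 f=1 c=0 g=0 b=0 d=0 e=1 clk=1
t9.Δ1 h=1 a=0 f=1 c=0 g=0 b=0 d=0 e=1 clk=0
t10.Δ0 h=1 a=0 f=1 c=0 g=0 b=0 d=0 e=1 clk=0
t10.Δ1 h=1 a=0 f=1 c=0 g=0 b=0 d=0 e=1 clk=1
t10.Δ2 h=1 a=0 f=1 c=1 g=0 b=0 d=0 e=1 clk=1
t10.Δ3 h=1 a=0 f=0 c=1 g=0 b=0 d=0 e=1 clk=1
t11.Δ0 h=1 a=0 f=0 c=1 g=0 b=0 d=0 e=1 clk=1
t11.Δ1 h=1 a=0 f=0 c=1 g=0 b=0 d=0 e=1 clk=0
t12.Δ0 h=1 a=0 f=0 c=1 g=0 b=0 d=0 e=1 clk=0
t12.Δ1 h=1 a=0 f=0 c=1 g=0 b=0 d=0 e=1 clk=1
t12.Δ2 h=0 a=0 f=0 c=1 g=0 b=0 d=0 e=1 clk=1
t12.Δ3 h=0 a=0 f=0 c=1 g=0 b=0 d=0 e=0 clk=1
t12.Δ4 h=0 a=0 f=1 c=1 g=0 b=0 d=0 e=0 clk=1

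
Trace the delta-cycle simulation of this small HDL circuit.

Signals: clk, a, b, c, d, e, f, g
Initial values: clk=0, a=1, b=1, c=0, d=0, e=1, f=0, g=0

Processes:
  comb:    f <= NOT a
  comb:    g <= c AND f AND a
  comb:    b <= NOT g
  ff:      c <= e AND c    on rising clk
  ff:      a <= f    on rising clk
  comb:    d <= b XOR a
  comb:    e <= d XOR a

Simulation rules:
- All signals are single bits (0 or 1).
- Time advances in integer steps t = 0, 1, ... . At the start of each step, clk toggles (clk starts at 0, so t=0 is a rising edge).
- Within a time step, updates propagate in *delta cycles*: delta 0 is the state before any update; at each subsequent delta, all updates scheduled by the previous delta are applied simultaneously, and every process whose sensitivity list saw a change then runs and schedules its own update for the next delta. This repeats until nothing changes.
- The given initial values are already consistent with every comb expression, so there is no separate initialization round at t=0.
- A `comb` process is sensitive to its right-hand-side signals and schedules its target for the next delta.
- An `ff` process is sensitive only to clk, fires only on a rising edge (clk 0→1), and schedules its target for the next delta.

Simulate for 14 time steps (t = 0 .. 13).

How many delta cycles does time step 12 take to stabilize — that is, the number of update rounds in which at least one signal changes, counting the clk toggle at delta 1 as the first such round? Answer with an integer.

4

[bits: f,b,a,g,c,clk,e,d]
t=0: Δ0=01100010 Δ1=01100110 Δ2=01000110 Δ3=11000101 Δ4=11000111 | 4Δ
t=1: Δ0=11000111 Δ1=11000011 | 1Δ
t=2: Δ0=11000011 Δ1=11000111 Δ2=11100111 Δ3=01100100 Δ4=01100110 | 4Δ
t=3: Δ0=01100110 Δ1=01100010 | 1Δ
t=4: Δ0=01100010 Δ1=01100110 Δ2=01000110 Δ3=11000101 Δ4=11000111 | 4Δ
t=5: Δ0=11000111 Δ1=11000011 | 1Δ
t=6: Δ0=11000011 Δ1=11000111 Δ2=11100111 Δ3=01100100 Δ4=01100110 | 4Δ
t=7: Δ0=01100110 Δ1=01100010 | 1Δ
t=8: Δ0=01100010 Δ1=01100110 Δ2=01000110 Δ3=11000101 Δ4=11000111 | 4Δ
t=9: Δ0=11000111 Δ1=11000011 | 1Δ
t=10: Δ0=11000011 Δ1=11000111 Δ2=11100111 Δ3=01100100 Δ4=01100110 | 4Δ
t=11: Δ0=01100110 Δ1=01100010 | 1Δ
t=12: Δ0=01100010 Δ1=01100110 Δ2=01000110 Δ3=11000101 Δ4=11000111 | 4Δ
t=13: Δ0=11000111 Δ1=11000011 | 1Δ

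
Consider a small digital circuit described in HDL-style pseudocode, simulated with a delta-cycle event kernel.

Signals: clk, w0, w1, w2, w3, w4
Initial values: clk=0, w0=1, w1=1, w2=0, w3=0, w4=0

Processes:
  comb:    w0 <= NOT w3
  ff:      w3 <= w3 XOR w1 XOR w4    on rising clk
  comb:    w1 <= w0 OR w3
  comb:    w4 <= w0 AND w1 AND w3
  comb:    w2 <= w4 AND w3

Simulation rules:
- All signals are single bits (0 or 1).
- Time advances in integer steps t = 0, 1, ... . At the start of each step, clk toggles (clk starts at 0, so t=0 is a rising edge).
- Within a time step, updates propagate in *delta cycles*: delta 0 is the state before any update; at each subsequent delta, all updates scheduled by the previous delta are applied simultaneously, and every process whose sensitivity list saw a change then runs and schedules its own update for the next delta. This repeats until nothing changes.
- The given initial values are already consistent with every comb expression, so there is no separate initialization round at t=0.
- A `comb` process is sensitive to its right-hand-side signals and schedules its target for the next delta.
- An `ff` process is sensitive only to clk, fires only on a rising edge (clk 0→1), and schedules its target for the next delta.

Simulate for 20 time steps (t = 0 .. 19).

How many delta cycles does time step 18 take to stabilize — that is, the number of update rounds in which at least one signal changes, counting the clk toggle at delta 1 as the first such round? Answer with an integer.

4

[bits: w0,w4,clk,w2,w3,w1]
t=0: Δ0=100001 Δ1=101001 Δ2=101011 Δ3=011011 Δ4=001111 Δ5=001011 | 5Δ
t=1: Δ0=001011 Δ1=000011 | 1Δ
t=2: Δ0=000011 Δ1=001011 Δ2=001001 Δ3=101000 Δ4=101001 | 4Δ
t=3: Δ0=101001 Δ1=100001 | 1Δ
t=4: Δ0=100001 Δ1=101001 Δ2=101011 Δ3=011011 Δ4=001111 Δ5=001011 | 5Δ
t=5: Δ0=001011 Δ1=000011 | 1Δ
t=6: Δ0=000011 Δ1=001011 Δ2=001001 Δ3=101000 Δ4=101001 | 4Δ
t=7: Δ0=101001 Δ1=100001 | 1Δ
t=8: Δ0=100001 Δ1=101001 Δ2=101011 Δ3=011011 Δ4=001111 Δ5=001011 | 5Δ
t=9: Δ0=001011 Δ1=000011 | 1Δ
t=10: Δ0=000011 Δ1=001011 Δ2=001001 Δ3=101000 Δ4=101001 | 4Δ
t=11: Δ0=101001 Δ1=100001 | 1Δ
t=12: Δ0=100001 Δ1=101001 Δ2=101011 Δ3=011011 Δ4=001111 Δ5=001011 | 5Δ
t=13: Δ0=001011 Δ1=000011 | 1Δ
t=14: Δ0=000011 Δ1=001011 Δ2=001001 Δ3=101000 Δ4=101001 | 4Δ
t=15: Δ0=101001 Δ1=100001 | 1Δ
t=16: Δ0=100001 Δ1=101001 Δ2=101011 Δ3=011011 Δ4=001111 Δ5=001011 | 5Δ
t=17: Δ0=001011 Δ1=000011 | 1Δ
t=18: Δ0=000011 Δ1=001011 Δ2=001001 Δ3=101000 Δ4=101001 | 4Δ
t=19: Δ0=101001 Δ1=100001 | 1Δ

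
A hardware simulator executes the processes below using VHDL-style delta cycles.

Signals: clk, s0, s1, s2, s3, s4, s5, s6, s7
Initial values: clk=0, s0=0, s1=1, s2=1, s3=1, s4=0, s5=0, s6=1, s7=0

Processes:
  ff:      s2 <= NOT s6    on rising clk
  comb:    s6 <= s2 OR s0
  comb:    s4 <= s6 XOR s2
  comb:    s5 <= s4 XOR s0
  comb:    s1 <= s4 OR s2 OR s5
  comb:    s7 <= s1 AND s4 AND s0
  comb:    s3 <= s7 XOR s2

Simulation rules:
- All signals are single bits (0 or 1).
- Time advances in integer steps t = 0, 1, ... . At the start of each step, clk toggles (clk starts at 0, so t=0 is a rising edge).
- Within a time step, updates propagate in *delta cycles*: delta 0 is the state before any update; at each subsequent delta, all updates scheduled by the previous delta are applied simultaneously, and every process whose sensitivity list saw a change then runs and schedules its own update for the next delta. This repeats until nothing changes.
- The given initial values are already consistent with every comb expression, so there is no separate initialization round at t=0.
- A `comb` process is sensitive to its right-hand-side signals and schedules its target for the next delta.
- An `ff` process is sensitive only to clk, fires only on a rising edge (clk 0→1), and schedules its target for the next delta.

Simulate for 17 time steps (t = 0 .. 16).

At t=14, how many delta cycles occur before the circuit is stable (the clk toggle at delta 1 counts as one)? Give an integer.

5

[bits: s6,s7,s5,s0,s2,s3,s1,s4,clk]
t=0: Δ0=100011100 Δ1=100011101 Δ2=100001101 Δ3=000000011 Δ4=001000101 Δ5=000000101 Δ6=000000001 | 6Δ
t=1: Δ0=000000001 Δ1=000000000 | 1Δ
t=2: Δ0=000000000 Δ1=000000001 Δ2=000010001 Δ3=100011111 Δ4=101011101 Δ5=100011101 | 5Δ
t=3: Δ0=100011101 Δ1=100011100 | 1Δ
t=4: Δ0=100011100 Δ1=100011101 Δ2=100001101 Δ3=000000011 Δ4=001000101 Δ5=000000101 Δ6=000000001 | 6Δ
t=5: Δ0=000000001 Δ1=000000000 | 1Δ
t=6: Δ0=000000000 Δ1=000000001 Δ2=000010001 Δ3=100011111 Δ4=101011101 Δ5=100011101 | 5Δ
t=7: Δ0=100011101 Δ1=100011100 | 1Δ
t=8: Δ0=100011100 Δ1=100011101 Δ2=100001101 Δ3=000000011 Δ4=001000101 Δ5=000000101 Δ6=000000001 | 6Δ
t=9: Δ0=000000001 Δ1=000000000 | 1Δ
t=10: Δ0=000000000 Δ1=000000001 Δ2=000010001 Δ3=100011111 Δ4=101011101 Δ5=100011101 | 5Δ
t=11: Δ0=100011101 Δ1=100011100 | 1Δ
t=12: Δ0=100011100 Δ1=100011101 Δ2=100001101 Δ3=000000011 Δ4=001000101 Δ5=000000101 Δ6=000000001 | 6Δ
t=13: Δ0=000000001 Δ1=000000000 | 1Δ
t=14: Δ0=000000000 Δ1=000000001 Δ2=000010001 Δ3=100011111 Δ4=101011101 Δ5=100011101 | 5Δ
t=15: Δ0=100011101 Δ1=100011100 | 1Δ
t=16: Δ0=100011100 Δ1=100011101 Δ2=100001101 Δ3=000000011 Δ4=001000101 Δ5=000000101 Δ6=000000001 | 6Δ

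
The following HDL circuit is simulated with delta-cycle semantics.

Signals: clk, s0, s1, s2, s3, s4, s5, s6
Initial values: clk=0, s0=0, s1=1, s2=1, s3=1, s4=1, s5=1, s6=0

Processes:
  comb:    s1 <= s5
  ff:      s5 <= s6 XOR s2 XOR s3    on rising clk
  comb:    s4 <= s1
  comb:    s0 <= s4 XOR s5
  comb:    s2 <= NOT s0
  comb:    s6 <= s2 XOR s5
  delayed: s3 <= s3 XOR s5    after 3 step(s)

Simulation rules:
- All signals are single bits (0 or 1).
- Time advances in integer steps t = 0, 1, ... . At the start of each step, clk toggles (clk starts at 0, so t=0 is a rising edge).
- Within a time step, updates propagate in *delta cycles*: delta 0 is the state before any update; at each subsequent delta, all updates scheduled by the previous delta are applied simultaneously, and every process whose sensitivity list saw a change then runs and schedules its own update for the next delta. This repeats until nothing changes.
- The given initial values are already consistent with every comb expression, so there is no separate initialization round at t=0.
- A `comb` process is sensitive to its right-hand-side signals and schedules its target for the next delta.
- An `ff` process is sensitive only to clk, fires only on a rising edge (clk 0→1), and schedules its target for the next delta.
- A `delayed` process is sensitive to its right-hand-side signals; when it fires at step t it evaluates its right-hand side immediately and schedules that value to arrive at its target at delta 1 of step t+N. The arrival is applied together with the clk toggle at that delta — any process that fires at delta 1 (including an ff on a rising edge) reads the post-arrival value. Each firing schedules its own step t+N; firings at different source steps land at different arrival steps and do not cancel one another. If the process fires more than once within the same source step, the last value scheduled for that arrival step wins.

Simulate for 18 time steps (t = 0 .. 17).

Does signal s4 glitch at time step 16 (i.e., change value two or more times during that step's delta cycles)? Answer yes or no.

no

[bits: s1,clk,s3,s4,s5,s0,s6,s2]
t=0: Δ0=10111001 Δ1=11111001 Δ2=11110001 Δ3=01110111 Δ4=01100110 Δ5=01100000 Δ6=01100001 Δ7=01100011 | 7Δ
t=1: Δ0=01100011 Δ1=00100011 | 1Δ
t=2: Δ0=00100011 Δ1=01100011 Δ2=01101011 Δ3=11101101 Δ4=11111100 Δ5=11111010 Δ6=11111011 Δ7=11111001 | 7Δ
t=3: Δ0=11111001 Δ1=10111001 | 1Δ
t=4: Δ0=10111001 Δ1=11111001 Δ2=11110001 Δ3=01110111 Δ4=01100110 Δ5=01100000 Δ6=01100001 Δ7=01100011 | 7Δ
t=5: Δ0=01100011 Δ1=00000011 | 1Δ
t=6: Δ0=00000011 Δ1=01000011 | 1Δ
t=7: Δ0=01000011 Δ1=00100011 | 1Δ
t=8: Δ0=00100011 Δ1=01000011 | 1Δ
t=9: Δ0=01000011 Δ1=00000011 | 1Δ
t=10: Δ0=00000011 Δ1=01100011 Δ2=01101011 Δ3=11101101 Δ4=11111100 Δ5=11111010 Δ6=11111011 Δ7=11111001 | 7Δ
t=11: Δ0=11111001 Δ1=10011001 | 1Δ
t=12: Δ0=10011001 Δ1=11011001 | 1Δ
t=13: Δ0=11011001 Δ1=10011001 | 1Δ
t=14: Δ0=10011001 Δ1=11111001 Δ2=11110001 Δ3=01110111 Δ4=01100110 Δ5=01100000 Δ6=01100001 Δ7=01100011 | 7Δ
t=15: Δ0=01100011 Δ1=00100011 | 1Δ
t=16: Δ0=00100011 Δ1=01100011 Δ2=01101011 Δ3=11101101 Δ4=11111100 Δ5=11111010 Δ6=11111011 Δ7=11111001 | 7Δ
t=17: Δ0=11111001 Δ1=10111001 | 1Δ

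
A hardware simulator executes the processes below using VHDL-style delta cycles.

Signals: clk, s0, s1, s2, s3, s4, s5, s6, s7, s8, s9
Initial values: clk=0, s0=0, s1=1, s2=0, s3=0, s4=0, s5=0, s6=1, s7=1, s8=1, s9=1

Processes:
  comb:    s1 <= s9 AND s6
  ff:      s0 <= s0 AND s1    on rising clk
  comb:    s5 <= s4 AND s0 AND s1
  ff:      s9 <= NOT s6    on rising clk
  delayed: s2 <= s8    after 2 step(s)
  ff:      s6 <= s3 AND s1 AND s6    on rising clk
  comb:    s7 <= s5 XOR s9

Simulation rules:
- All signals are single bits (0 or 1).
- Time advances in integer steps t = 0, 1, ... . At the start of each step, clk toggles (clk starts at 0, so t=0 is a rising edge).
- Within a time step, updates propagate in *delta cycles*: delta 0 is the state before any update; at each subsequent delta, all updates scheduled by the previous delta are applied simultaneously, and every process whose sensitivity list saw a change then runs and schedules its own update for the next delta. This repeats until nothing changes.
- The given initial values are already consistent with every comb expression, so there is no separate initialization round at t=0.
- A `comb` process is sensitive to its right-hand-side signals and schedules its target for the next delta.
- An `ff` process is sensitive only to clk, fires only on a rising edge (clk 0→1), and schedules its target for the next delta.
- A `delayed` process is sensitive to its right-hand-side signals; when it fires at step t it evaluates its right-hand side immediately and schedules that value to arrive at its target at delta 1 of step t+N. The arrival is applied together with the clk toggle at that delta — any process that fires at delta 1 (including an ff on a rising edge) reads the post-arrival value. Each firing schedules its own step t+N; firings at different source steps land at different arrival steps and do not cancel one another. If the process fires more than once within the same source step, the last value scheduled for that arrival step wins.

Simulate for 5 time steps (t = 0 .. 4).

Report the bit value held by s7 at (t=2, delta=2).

[bits: s4,s7,clk,s5,s0,s2,s3,s8,s1,s9,s6]
t=0: Δ0=01000001111 Δ1=01100001111 Δ2=01100001100 Δ3=00100001000 | 3Δ
t=1: Δ0=00100001000 Δ1=00000001000 | 1Δ
t=2: Δ0=00000001000 Δ1=00100001000 Δ2=00100001010 Δ3=01100001010 | 3Δ
t=3: Δ0=01100001010 Δ1=01000001010 | 1Δ
t=4: Δ0=01000001010 Δ1=01100001010 | 1Δ

0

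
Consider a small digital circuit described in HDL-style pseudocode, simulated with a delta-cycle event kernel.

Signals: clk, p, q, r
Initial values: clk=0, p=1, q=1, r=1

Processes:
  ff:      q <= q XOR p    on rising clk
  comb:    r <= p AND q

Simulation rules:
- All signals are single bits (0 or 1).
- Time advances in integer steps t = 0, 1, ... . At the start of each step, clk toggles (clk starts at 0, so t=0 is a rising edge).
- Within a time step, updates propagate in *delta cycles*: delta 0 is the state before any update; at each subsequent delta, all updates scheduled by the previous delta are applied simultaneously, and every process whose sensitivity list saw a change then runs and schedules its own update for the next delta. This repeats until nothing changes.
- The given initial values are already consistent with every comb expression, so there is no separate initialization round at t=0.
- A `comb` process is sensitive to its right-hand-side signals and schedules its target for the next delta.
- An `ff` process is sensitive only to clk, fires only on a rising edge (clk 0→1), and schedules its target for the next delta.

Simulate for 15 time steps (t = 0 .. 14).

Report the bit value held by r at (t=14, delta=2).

0

t=0 Δ0: p=1 clk=0 r=1 q=1
  Δ1: clk:0→1
  Δ2: q:1→0
  Δ3: r:1→0
  (3Δ to stable)
t=1 Δ0: p=1 clk=1 r=0 q=0
  Δ1: clk:1→0
  (1Δ to stable)
t=2 Δ0: p=1 clk=0 r=0 q=0
  Δ1: clk:0→1
  Δ2: q:0→1
  Δ3: r:0→1
  (3Δ to stable)
t=3 Δ0: p=1 clk=1 r=1 q=1
  Δ1: clk:1→0
  (1Δ to stable)
t=4 Δ0: p=1 clk=0 r=1 q=1
  Δ1: clk:0→1
  Δ2: q:1→0
  Δ3: r:1→0
  (3Δ to stable)
t=5 Δ0: p=1 clk=1 r=0 q=0
  Δ1: clk:1→0
  (1Δ to stable)
t=6 Δ0: p=1 clk=0 r=0 q=0
  Δ1: clk:0→1
  Δ2: q:0→1
  Δ3: r:0→1
  (3Δ to stable)
t=7 Δ0: p=1 clk=1 r=1 q=1
  Δ1: clk:1→0
  (1Δ to stable)
t=8 Δ0: p=1 clk=0 r=1 q=1
  Δ1: clk:0→1
  Δ2: q:1→0
  Δ3: r:1→0
  (3Δ to stable)
t=9 Δ0: p=1 clk=1 r=0 q=0
  Δ1: clk:1→0
  (1Δ to stable)
t=10 Δ0: p=1 clk=0 r=0 q=0
  Δ1: clk:0→1
  Δ2: q:0→1
  Δ3: r:0→1
  (3Δ to stable)
t=11 Δ0: p=1 clk=1 r=1 q=1
  Δ1: clk:1→0
  (1Δ to stable)
t=12 Δ0: p=1 clk=0 r=1 q=1
  Δ1: clk:0→1
  Δ2: q:1→0
  Δ3: r:1→0
  (3Δ to stable)
t=13 Δ0: p=1 clk=1 r=0 q=0
  Δ1: clk:1→0
  (1Δ to stable)
t=14 Δ0: p=1 clk=0 r=0 q=0
  Δ1: clk:0→1
  Δ2: q:0→1
  Δ3: r:0→1
  (3Δ to stable)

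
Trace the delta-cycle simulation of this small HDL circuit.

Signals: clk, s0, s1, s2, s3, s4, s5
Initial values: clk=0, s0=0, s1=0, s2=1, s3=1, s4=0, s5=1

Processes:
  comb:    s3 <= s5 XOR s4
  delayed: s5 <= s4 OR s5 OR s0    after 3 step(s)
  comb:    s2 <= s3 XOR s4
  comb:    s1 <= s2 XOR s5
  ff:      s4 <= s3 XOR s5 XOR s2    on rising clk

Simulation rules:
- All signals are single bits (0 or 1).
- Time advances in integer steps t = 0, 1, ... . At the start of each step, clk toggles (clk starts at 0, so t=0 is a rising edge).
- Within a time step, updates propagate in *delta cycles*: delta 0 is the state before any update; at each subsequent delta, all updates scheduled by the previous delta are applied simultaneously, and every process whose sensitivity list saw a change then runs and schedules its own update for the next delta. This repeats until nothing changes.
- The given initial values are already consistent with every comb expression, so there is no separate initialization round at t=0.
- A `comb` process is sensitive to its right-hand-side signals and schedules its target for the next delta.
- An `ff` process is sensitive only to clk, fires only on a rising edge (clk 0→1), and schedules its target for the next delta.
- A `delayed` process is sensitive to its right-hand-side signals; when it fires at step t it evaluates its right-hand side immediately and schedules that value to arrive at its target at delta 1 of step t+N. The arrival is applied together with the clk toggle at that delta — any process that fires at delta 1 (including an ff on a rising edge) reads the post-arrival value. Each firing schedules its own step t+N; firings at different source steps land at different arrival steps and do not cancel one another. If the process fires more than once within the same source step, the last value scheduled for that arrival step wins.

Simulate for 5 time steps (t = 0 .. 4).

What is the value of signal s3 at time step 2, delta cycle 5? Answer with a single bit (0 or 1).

[bits: s4,clk,s1,s3,s0,s5,s2]
t=0: Δ0=0001011 Δ1=0101011 Δ2=1101011 Δ3=1100010 Δ4=1110011 Δ5=1100011 | 5Δ
t=1: Δ0=1100011 Δ1=1000011 | 1Δ
t=2: Δ0=1000011 Δ1=1100011 Δ2=0100011 Δ3=0101010 Δ4=0111011 Δ5=0101011 | 5Δ
t=3: Δ0=0101011 Δ1=0001011 | 1Δ
t=4: Δ0=0001011 Δ1=0101011 Δ2=1101011 Δ3=1100010 Δ4=1110011 Δ5=1100011 | 5Δ

1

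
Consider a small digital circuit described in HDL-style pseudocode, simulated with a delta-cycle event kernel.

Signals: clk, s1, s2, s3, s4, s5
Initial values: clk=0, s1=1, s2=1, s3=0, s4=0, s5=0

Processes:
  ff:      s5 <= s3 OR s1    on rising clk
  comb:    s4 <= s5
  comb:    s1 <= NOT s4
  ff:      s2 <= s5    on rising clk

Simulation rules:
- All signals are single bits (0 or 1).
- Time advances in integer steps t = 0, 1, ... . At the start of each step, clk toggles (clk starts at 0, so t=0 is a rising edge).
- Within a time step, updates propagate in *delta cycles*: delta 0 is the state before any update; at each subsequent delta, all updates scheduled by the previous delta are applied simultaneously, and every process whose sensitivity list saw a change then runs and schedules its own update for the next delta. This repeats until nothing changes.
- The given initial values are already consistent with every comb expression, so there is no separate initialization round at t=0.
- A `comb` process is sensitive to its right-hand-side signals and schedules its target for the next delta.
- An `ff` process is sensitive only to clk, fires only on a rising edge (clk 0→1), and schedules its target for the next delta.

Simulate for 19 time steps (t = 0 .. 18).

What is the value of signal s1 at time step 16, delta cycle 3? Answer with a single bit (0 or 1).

1

t=0 Δ0: s2=1 s3=0 s4=0 clk=0 s5=0 s1=1
  Δ1: clk:0→1
  Δ2: s2:1→0, s5:0→1
  Δ3: s4:0→1
  Δ4: s1:1→0
  (4Δ to stable)
t=1 Δ0: s2=0 s3=0 s4=1 clk=1 s5=1 s1=0
  Δ1: clk:1→0
  (1Δ to stable)
t=2 Δ0: s2=0 s3=0 s4=1 clk=0 s5=1 s1=0
  Δ1: clk:0→1
  Δ2: s2:0→1, s5:1→0
  Δ3: s4:1→0
  Δ4: s1:0→1
  (4Δ to stable)
t=3 Δ0: s2=1 s3=0 s4=0 clk=1 s5=0 s1=1
  Δ1: clk:1→0
  (1Δ to stable)
t=4 Δ0: s2=1 s3=0 s4=0 clk=0 s5=0 s1=1
  Δ1: clk:0→1
  Δ2: s2:1→0, s5:0→1
  Δ3: s4:0→1
  Δ4: s1:1→0
  (4Δ to stable)
t=5 Δ0: s2=0 s3=0 s4=1 clk=1 s5=1 s1=0
  Δ1: clk:1→0
  (1Δ to stable)
t=6 Δ0: s2=0 s3=0 s4=1 clk=0 s5=1 s1=0
  Δ1: clk:0→1
  Δ2: s2:0→1, s5:1→0
  Δ3: s4:1→0
  Δ4: s1:0→1
  (4Δ to stable)
t=7 Δ0: s2=1 s3=0 s4=0 clk=1 s5=0 s1=1
  Δ1: clk:1→0
  (1Δ to stable)
t=8 Δ0: s2=1 s3=0 s4=0 clk=0 s5=0 s1=1
  Δ1: clk:0→1
  Δ2: s2:1→0, s5:0→1
  Δ3: s4:0→1
  Δ4: s1:1→0
  (4Δ to stable)
t=9 Δ0: s2=0 s3=0 s4=1 clk=1 s5=1 s1=0
  Δ1: clk:1→0
  (1Δ to stable)
t=10 Δ0: s2=0 s3=0 s4=1 clk=0 s5=1 s1=0
  Δ1: clk:0→1
  Δ2: s2:0→1, s5:1→0
  Δ3: s4:1→0
  Δ4: s1:0→1
  (4Δ to stable)
t=11 Δ0: s2=1 s3=0 s4=0 clk=1 s5=0 s1=1
  Δ1: clk:1→0
  (1Δ to stable)
t=12 Δ0: s2=1 s3=0 s4=0 clk=0 s5=0 s1=1
  Δ1: clk:0→1
  Δ2: s2:1→0, s5:0→1
  Δ3: s4:0→1
  Δ4: s1:1→0
  (4Δ to stable)
t=13 Δ0: s2=0 s3=0 s4=1 clk=1 s5=1 s1=0
  Δ1: clk:1→0
  (1Δ to stable)
t=14 Δ0: s2=0 s3=0 s4=1 clk=0 s5=1 s1=0
  Δ1: clk:0→1
  Δ2: s2:0→1, s5:1→0
  Δ3: s4:1→0
  Δ4: s1:0→1
  (4Δ to stable)
t=15 Δ0: s2=1 s3=0 s4=0 clk=1 s5=0 s1=1
  Δ1: clk:1→0
  (1Δ to stable)
t=16 Δ0: s2=1 s3=0 s4=0 clk=0 s5=0 s1=1
  Δ1: clk:0→1
  Δ2: s2:1→0, s5:0→1
  Δ3: s4:0→1
  Δ4: s1:1→0
  (4Δ to stable)
t=17 Δ0: s2=0 s3=0 s4=1 clk=1 s5=1 s1=0
  Δ1: clk:1→0
  (1Δ to stable)
t=18 Δ0: s2=0 s3=0 s4=1 clk=0 s5=1 s1=0
  Δ1: clk:0→1
  Δ2: s2:0→1, s5:1→0
  Δ3: s4:1→0
  Δ4: s1:0→1
  (4Δ to stable)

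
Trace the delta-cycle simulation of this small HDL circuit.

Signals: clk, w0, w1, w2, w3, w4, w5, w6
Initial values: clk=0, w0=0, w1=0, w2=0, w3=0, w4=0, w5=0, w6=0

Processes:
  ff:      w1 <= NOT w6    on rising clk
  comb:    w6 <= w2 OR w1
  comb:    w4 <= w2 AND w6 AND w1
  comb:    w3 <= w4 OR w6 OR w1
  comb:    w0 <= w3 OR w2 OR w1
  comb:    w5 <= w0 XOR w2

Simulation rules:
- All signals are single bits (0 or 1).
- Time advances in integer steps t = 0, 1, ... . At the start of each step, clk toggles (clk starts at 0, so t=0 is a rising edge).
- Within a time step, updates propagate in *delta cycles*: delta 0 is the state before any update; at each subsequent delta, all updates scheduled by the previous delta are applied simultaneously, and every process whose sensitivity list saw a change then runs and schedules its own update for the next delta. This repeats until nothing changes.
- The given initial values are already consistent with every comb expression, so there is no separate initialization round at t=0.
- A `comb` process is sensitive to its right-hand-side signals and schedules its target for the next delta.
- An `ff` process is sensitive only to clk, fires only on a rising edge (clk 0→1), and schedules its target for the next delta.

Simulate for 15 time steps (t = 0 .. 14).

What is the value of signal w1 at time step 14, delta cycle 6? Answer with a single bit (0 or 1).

t=0 Δ0: w0=0 w6=0 clk=0 w3=0 w1=0 w5=0 w4=0 w2=0
  Δ1: clk:0→1
  Δ2: w1:0→1
  Δ3: w0:0→1, w6:0→1, w3:0→1
  Δ4: w5:0→1
  (4Δ to stable)
t=1 Δ0: w0=1 w6=1 clk=1 w3=1 w1=1 w5=1 w4=0 w2=0
  Δ1: clk:1→0
  (1Δ to stable)
t=2 Δ0: w0=1 w6=1 clk=0 w3=1 w1=1 w5=1 w4=0 w2=0
  Δ1: clk:0→1
  Δ2: w1:1→0
  Δ3: w6:1→0
  Δ4: w3:1→0
  Δ5: w0:1→0
  Δ6: w5:1→0
  (6Δ to stable)
t=3 Δ0: w0=0 w6=0 clk=1 w3=0 w1=0 w5=0 w4=0 w2=0
  Δ1: clk:1→0
  (1Δ to stable)
t=4 Δ0: w0=0 w6=0 clk=0 w3=0 w1=0 w5=0 w4=0 w2=0
  Δ1: clk:0→1
  Δ2: w1:0→1
  Δ3: w0:0→1, w6:0→1, w3:0→1
  Δ4: w5:0→1
  (4Δ to stable)
t=5 Δ0: w0=1 w6=1 clk=1 w3=1 w1=1 w5=1 w4=0 w2=0
  Δ1: clk:1→0
  (1Δ to stable)
t=6 Δ0: w0=1 w6=1 clk=0 w3=1 w1=1 w5=1 w4=0 w2=0
  Δ1: clk:0→1
  Δ2: w1:1→0
  Δ3: w6:1→0
  Δ4: w3:1→0
  Δ5: w0:1→0
  Δ6: w5:1→0
  (6Δ to stable)
t=7 Δ0: w0=0 w6=0 clk=1 w3=0 w1=0 w5=0 w4=0 w2=0
  Δ1: clk:1→0
  (1Δ to stable)
t=8 Δ0: w0=0 w6=0 clk=0 w3=0 w1=0 w5=0 w4=0 w2=0
  Δ1: clk:0→1
  Δ2: w1:0→1
  Δ3: w0:0→1, w6:0→1, w3:0→1
  Δ4: w5:0→1
  (4Δ to stable)
t=9 Δ0: w0=1 w6=1 clk=1 w3=1 w1=1 w5=1 w4=0 w2=0
  Δ1: clk:1→0
  (1Δ to stable)
t=10 Δ0: w0=1 w6=1 clk=0 w3=1 w1=1 w5=1 w4=0 w2=0
  Δ1: clk:0→1
  Δ2: w1:1→0
  Δ3: w6:1→0
  Δ4: w3:1→0
  Δ5: w0:1→0
  Δ6: w5:1→0
  (6Δ to stable)
t=11 Δ0: w0=0 w6=0 clk=1 w3=0 w1=0 w5=0 w4=0 w2=0
  Δ1: clk:1→0
  (1Δ to stable)
t=12 Δ0: w0=0 w6=0 clk=0 w3=0 w1=0 w5=0 w4=0 w2=0
  Δ1: clk:0→1
  Δ2: w1:0→1
  Δ3: w0:0→1, w6:0→1, w3:0→1
  Δ4: w5:0→1
  (4Δ to stable)
t=13 Δ0: w0=1 w6=1 clk=1 w3=1 w1=1 w5=1 w4=0 w2=0
  Δ1: clk:1→0
  (1Δ to stable)
t=14 Δ0: w0=1 w6=1 clk=0 w3=1 w1=1 w5=1 w4=0 w2=0
  Δ1: clk:0→1
  Δ2: w1:1→0
  Δ3: w6:1→0
  Δ4: w3:1→0
  Δ5: w0:1→0
  Δ6: w5:1→0
  (6Δ to stable)

0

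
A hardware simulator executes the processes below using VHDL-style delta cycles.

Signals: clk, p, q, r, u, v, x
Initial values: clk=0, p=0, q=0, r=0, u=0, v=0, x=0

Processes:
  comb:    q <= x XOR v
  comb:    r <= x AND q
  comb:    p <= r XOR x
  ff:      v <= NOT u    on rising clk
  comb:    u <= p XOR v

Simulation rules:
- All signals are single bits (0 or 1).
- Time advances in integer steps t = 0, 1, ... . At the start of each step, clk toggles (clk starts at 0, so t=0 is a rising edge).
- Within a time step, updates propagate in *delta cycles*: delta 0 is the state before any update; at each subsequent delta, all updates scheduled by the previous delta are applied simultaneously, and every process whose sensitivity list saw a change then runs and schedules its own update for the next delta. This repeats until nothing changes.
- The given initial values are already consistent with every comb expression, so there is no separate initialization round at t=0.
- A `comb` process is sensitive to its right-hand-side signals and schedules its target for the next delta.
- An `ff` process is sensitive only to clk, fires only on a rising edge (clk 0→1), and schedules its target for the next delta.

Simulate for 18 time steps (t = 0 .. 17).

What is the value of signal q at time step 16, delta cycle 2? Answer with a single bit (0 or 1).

0

[bits: clk,x,p,r,q,u,v]
t=0: Δ0=0000000 Δ1=1000000 Δ2=1000001 Δ3=1000111 | 3Δ
t=1: Δ0=1000111 Δ1=0000111 | 1Δ
t=2: Δ0=0000111 Δ1=1000111 Δ2=1000110 Δ3=1000000 | 3Δ
t=3: Δ0=1000000 Δ1=0000000 | 1Δ
t=4: Δ0=0000000 Δ1=1000000 Δ2=1000001 Δ3=1000111 | 3Δ
t=5: Δ0=1000111 Δ1=0000111 | 1Δ
t=6: Δ0=0000111 Δ1=1000111 Δ2=1000110 Δ3=1000000 | 3Δ
t=7: Δ0=1000000 Δ1=0000000 | 1Δ
t=8: Δ0=0000000 Δ1=1000000 Δ2=1000001 Δ3=1000111 | 3Δ
t=9: Δ0=1000111 Δ1=0000111 | 1Δ
t=10: Δ0=0000111 Δ1=1000111 Δ2=1000110 Δ3=1000000 | 3Δ
t=11: Δ0=1000000 Δ1=0000000 | 1Δ
t=12: Δ0=0000000 Δ1=1000000 Δ2=1000001 Δ3=1000111 | 3Δ
t=13: Δ0=1000111 Δ1=0000111 | 1Δ
t=14: Δ0=0000111 Δ1=1000111 Δ2=1000110 Δ3=1000000 | 3Δ
t=15: Δ0=1000000 Δ1=0000000 | 1Δ
t=16: Δ0=0000000 Δ1=1000000 Δ2=1000001 Δ3=1000111 | 3Δ
t=17: Δ0=1000111 Δ1=0000111 | 1Δ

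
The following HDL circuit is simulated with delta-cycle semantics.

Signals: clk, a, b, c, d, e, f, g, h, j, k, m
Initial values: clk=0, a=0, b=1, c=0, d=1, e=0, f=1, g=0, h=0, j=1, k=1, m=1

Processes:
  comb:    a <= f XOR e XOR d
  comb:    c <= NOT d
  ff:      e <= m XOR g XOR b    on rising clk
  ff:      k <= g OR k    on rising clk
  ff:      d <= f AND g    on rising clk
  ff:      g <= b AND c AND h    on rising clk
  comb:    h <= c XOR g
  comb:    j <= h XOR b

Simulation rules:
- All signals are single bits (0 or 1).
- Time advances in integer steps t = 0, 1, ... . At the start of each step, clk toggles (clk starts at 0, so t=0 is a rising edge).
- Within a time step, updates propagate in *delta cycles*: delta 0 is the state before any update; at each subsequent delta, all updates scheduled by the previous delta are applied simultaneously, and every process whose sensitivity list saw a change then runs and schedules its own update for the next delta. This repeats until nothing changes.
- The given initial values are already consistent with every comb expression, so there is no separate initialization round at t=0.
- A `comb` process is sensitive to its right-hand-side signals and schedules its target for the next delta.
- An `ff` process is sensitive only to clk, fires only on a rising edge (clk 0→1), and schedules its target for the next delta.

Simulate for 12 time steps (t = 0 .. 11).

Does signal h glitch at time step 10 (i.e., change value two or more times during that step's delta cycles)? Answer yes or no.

[bits: e,h,j,b,k,a,d,c,clk,m,g,f]
t=0: Δ0=001110100101 Δ1=001110101101 Δ2=001110001101 Δ3=001111011101 Δ4=011111011101 Δ5=010111011101 | 5Δ
t=1: Δ0=010111011101 Δ1=010111010101 | 1Δ
t=2: Δ0=010111010101 Δ1=010111011101 Δ2=010111011111 Δ3=000111011111 Δ4=001111011111 | 4Δ
t=3: Δ0=001111011111 Δ1=001111010111 | 1Δ
t=4: Δ0=001111010111 Δ1=001111011111 Δ2=101111111101 Δ3=111111101101 Δ4=100111101101 Δ5=101111101101 | 5Δ
t=5: Δ0=101111101101 Δ1=101111100101 | 1Δ
t=6: Δ0=101111100101 Δ1=101111101101 Δ2=001111001101 Δ3=001111011101 Δ4=011111011101 Δ5=010111011101 | 5Δ
t=7: Δ0=010111011101 Δ1=010111010101 | 1Δ
t=8: Δ0=010111010101 Δ1=010111011101 Δ2=010111011111 Δ3=000111011111 Δ4=001111011111 | 4Δ
t=9: Δ0=001111011111 Δ1=001111010111 | 1Δ
t=10: Δ0=001111010111 Δ1=001111011111 Δ2=101111111101 Δ3=111111101101 Δ4=100111101101 Δ5=101111101101 | 5Δ
t=11: Δ0=101111101101 Δ1=101111100101 | 1Δ

yes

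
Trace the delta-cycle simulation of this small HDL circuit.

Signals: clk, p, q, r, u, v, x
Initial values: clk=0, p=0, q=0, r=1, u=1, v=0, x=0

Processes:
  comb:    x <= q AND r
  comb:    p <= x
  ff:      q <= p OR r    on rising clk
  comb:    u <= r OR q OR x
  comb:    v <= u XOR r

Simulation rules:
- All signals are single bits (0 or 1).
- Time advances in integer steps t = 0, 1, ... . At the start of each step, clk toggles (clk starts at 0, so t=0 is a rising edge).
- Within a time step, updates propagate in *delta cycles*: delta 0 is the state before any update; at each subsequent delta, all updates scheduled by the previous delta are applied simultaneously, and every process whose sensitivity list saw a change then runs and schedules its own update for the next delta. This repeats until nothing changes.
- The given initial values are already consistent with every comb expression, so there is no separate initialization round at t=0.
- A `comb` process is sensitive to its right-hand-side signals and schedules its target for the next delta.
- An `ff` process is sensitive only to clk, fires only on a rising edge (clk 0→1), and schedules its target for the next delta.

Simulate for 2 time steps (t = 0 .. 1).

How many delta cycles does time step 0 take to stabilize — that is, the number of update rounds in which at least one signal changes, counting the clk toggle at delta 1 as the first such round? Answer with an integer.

4

t0.Δ0 v=0 p=0 clk=0 q=0 u=1 x=0 r=1
t0.Δ1 v=0 p=0 clk=1 q=0 u=1 x=0 r=1
t0.Δ2 v=0 p=0 clk=1 q=1 u=1 x=0 r=1
t0.Δ3 v=0 p=0 clk=1 q=1 u=1 x=1 r=1
t0.Δ4 v=0 p=1 clk=1 q=1 u=1 x=1 r=1
t1.Δ0 v=0 p=1 clk=1 q=1 u=1 x=1 r=1
t1.Δ1 v=0 p=1 clk=0 q=1 u=1 x=1 r=1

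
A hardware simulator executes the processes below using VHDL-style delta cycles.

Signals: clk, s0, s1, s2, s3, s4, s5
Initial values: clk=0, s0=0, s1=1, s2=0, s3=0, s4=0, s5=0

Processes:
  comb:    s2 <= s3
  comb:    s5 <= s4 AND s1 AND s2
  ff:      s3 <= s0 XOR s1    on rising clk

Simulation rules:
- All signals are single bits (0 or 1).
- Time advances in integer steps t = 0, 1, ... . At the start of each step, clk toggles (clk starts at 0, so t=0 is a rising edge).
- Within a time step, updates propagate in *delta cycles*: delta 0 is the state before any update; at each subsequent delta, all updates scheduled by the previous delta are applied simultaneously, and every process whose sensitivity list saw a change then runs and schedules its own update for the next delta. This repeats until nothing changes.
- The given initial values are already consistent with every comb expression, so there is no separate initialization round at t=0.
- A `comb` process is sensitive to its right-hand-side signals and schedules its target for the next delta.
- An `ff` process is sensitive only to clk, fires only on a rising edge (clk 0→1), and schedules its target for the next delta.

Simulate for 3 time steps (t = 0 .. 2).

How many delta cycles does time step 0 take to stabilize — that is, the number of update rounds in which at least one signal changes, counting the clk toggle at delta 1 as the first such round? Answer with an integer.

3

t0.Δ0 s1=1 s4=0 s2=0 s3=0 clk=0 s0=0 s5=0
t0.Δ1 s1=1 s4=0 s2=0 s3=0 clk=1 s0=0 s5=0
t0.Δ2 s1=1 s4=0 s2=0 s3=1 clk=1 s0=0 s5=0
t0.Δ3 s1=1 s4=0 s2=1 s3=1 clk=1 s0=0 s5=0
t1.Δ0 s1=1 s4=0 s2=1 s3=1 clk=1 s0=0 s5=0
t1.Δ1 s1=1 s4=0 s2=1 s3=1 clk=0 s0=0 s5=0
t2.Δ0 s1=1 s4=0 s2=1 s3=1 clk=0 s0=0 s5=0
t2.Δ1 s1=1 s4=0 s2=1 s3=1 clk=1 s0=0 s5=0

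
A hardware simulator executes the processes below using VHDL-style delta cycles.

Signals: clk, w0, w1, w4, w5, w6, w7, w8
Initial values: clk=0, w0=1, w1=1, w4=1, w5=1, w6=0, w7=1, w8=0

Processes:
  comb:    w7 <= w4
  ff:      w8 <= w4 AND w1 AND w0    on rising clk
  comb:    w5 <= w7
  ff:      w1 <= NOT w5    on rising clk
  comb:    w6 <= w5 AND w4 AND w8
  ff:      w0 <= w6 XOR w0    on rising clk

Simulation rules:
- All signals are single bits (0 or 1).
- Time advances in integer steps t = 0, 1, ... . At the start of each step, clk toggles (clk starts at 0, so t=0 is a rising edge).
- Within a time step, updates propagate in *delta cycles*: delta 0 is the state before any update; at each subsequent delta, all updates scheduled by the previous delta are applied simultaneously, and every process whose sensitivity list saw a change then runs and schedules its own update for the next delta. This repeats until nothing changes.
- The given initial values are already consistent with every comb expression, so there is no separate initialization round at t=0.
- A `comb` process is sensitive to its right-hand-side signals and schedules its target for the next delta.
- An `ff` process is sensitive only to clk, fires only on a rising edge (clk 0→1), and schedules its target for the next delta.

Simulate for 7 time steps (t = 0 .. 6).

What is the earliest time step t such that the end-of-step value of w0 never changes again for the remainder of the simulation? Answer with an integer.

2

[bits: w4,w8,w0,w5,w7,clk,w1,w6]
t=0: Δ0=10111010 Δ1=10111110 Δ2=11111100 Δ3=11111101 | 3Δ
t=1: Δ0=11111101 Δ1=11111001 | 1Δ
t=2: Δ0=11111001 Δ1=11111101 Δ2=10011101 Δ3=10011100 | 3Δ
t=3: Δ0=10011100 Δ1=10011000 | 1Δ
t=4: Δ0=10011000 Δ1=10011100 | 1Δ
t=5: Δ0=10011100 Δ1=10011000 | 1Δ
t=6: Δ0=10011000 Δ1=10011100 | 1Δ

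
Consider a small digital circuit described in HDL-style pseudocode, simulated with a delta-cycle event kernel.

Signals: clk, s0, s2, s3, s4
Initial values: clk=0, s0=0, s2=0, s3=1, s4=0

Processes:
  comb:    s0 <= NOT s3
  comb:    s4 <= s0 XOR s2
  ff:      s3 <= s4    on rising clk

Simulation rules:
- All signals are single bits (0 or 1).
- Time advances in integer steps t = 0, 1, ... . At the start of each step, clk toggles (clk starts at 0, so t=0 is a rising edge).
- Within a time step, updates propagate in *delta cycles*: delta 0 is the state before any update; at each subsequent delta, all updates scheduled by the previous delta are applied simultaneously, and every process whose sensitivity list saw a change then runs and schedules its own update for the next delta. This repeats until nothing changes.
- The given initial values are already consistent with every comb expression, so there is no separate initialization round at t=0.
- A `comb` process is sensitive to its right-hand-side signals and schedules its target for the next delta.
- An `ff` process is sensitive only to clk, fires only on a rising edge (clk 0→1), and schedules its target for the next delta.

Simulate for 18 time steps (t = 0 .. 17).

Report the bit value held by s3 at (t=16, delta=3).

0

t=0 Δ0: s2=0 s3=1 s4=0 clk=0 s0=0
  Δ1: clk:0→1
  Δ2: s3:1→0
  Δ3: s0:0→1
  Δ4: s4:0→1
  (4Δ to stable)
t=1 Δ0: s2=0 s3=0 s4=1 clk=1 s0=1
  Δ1: clk:1→0
  (1Δ to stable)
t=2 Δ0: s2=0 s3=0 s4=1 clk=0 s0=1
  Δ1: clk:0→1
  Δ2: s3:0→1
  Δ3: s0:1→0
  Δ4: s4:1→0
  (4Δ to stable)
t=3 Δ0: s2=0 s3=1 s4=0 clk=1 s0=0
  Δ1: clk:1→0
  (1Δ to stable)
t=4 Δ0: s2=0 s3=1 s4=0 clk=0 s0=0
  Δ1: clk:0→1
  Δ2: s3:1→0
  Δ3: s0:0→1
  Δ4: s4:0→1
  (4Δ to stable)
t=5 Δ0: s2=0 s3=0 s4=1 clk=1 s0=1
  Δ1: clk:1→0
  (1Δ to stable)
t=6 Δ0: s2=0 s3=0 s4=1 clk=0 s0=1
  Δ1: clk:0→1
  Δ2: s3:0→1
  Δ3: s0:1→0
  Δ4: s4:1→0
  (4Δ to stable)
t=7 Δ0: s2=0 s3=1 s4=0 clk=1 s0=0
  Δ1: clk:1→0
  (1Δ to stable)
t=8 Δ0: s2=0 s3=1 s4=0 clk=0 s0=0
  Δ1: clk:0→1
  Δ2: s3:1→0
  Δ3: s0:0→1
  Δ4: s4:0→1
  (4Δ to stable)
t=9 Δ0: s2=0 s3=0 s4=1 clk=1 s0=1
  Δ1: clk:1→0
  (1Δ to stable)
t=10 Δ0: s2=0 s3=0 s4=1 clk=0 s0=1
  Δ1: clk:0→1
  Δ2: s3:0→1
  Δ3: s0:1→0
  Δ4: s4:1→0
  (4Δ to stable)
t=11 Δ0: s2=0 s3=1 s4=0 clk=1 s0=0
  Δ1: clk:1→0
  (1Δ to stable)
t=12 Δ0: s2=0 s3=1 s4=0 clk=0 s0=0
  Δ1: clk:0→1
  Δ2: s3:1→0
  Δ3: s0:0→1
  Δ4: s4:0→1
  (4Δ to stable)
t=13 Δ0: s2=0 s3=0 s4=1 clk=1 s0=1
  Δ1: clk:1→0
  (1Δ to stable)
t=14 Δ0: s2=0 s3=0 s4=1 clk=0 s0=1
  Δ1: clk:0→1
  Δ2: s3:0→1
  Δ3: s0:1→0
  Δ4: s4:1→0
  (4Δ to stable)
t=15 Δ0: s2=0 s3=1 s4=0 clk=1 s0=0
  Δ1: clk:1→0
  (1Δ to stable)
t=16 Δ0: s2=0 s3=1 s4=0 clk=0 s0=0
  Δ1: clk:0→1
  Δ2: s3:1→0
  Δ3: s0:0→1
  Δ4: s4:0→1
  (4Δ to stable)
t=17 Δ0: s2=0 s3=0 s4=1 clk=1 s0=1
  Δ1: clk:1→0
  (1Δ to stable)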